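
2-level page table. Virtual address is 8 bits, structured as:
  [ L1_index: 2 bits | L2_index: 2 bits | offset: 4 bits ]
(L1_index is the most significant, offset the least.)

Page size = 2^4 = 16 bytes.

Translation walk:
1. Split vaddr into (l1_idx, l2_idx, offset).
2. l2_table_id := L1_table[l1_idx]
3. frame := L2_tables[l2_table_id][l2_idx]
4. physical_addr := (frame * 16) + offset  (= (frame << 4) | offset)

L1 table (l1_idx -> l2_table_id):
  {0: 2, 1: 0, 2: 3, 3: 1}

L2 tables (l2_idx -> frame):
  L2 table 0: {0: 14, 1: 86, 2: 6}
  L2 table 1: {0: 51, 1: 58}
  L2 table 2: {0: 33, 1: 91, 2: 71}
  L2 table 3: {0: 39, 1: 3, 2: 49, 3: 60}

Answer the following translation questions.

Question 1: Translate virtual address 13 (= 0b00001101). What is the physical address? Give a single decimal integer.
Answer: 541

Derivation:
vaddr = 13 = 0b00001101
Split: l1_idx=0, l2_idx=0, offset=13
L1[0] = 2
L2[2][0] = 33
paddr = 33 * 16 + 13 = 541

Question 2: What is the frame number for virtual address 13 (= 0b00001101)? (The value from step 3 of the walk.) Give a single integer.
vaddr = 13: l1_idx=0, l2_idx=0
L1[0] = 2; L2[2][0] = 33

Answer: 33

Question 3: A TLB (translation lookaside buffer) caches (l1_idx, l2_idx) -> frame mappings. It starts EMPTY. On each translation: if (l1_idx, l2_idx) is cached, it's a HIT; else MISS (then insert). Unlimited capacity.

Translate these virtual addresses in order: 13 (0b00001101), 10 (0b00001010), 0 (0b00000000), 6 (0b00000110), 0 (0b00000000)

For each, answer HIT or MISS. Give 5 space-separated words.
Answer: MISS HIT HIT HIT HIT

Derivation:
vaddr=13: (0,0) not in TLB -> MISS, insert
vaddr=10: (0,0) in TLB -> HIT
vaddr=0: (0,0) in TLB -> HIT
vaddr=6: (0,0) in TLB -> HIT
vaddr=0: (0,0) in TLB -> HIT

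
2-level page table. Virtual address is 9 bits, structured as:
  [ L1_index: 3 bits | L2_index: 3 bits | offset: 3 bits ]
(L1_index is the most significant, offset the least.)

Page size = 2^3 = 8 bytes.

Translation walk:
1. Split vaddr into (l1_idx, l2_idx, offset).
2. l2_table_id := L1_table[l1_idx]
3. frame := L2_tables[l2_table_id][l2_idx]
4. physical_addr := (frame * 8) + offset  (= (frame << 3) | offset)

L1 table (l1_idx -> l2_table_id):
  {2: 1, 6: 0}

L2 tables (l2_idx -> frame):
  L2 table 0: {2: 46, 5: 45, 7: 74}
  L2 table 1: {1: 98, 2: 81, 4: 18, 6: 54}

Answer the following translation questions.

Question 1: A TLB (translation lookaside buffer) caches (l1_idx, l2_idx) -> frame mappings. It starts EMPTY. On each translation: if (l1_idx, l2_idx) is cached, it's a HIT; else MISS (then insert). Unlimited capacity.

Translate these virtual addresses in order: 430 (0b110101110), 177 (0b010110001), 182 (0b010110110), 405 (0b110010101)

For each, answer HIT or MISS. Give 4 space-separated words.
vaddr=430: (6,5) not in TLB -> MISS, insert
vaddr=177: (2,6) not in TLB -> MISS, insert
vaddr=182: (2,6) in TLB -> HIT
vaddr=405: (6,2) not in TLB -> MISS, insert

Answer: MISS MISS HIT MISS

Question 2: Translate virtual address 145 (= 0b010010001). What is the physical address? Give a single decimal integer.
vaddr = 145 = 0b010010001
Split: l1_idx=2, l2_idx=2, offset=1
L1[2] = 1
L2[1][2] = 81
paddr = 81 * 8 + 1 = 649

Answer: 649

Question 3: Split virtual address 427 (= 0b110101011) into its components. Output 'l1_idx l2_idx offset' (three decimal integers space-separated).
Answer: 6 5 3

Derivation:
vaddr = 427 = 0b110101011
  top 3 bits -> l1_idx = 6
  next 3 bits -> l2_idx = 5
  bottom 3 bits -> offset = 3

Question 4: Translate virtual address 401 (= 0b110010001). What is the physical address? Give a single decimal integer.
Answer: 369

Derivation:
vaddr = 401 = 0b110010001
Split: l1_idx=6, l2_idx=2, offset=1
L1[6] = 0
L2[0][2] = 46
paddr = 46 * 8 + 1 = 369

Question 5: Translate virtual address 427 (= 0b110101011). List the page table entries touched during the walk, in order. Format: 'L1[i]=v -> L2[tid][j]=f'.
Answer: L1[6]=0 -> L2[0][5]=45

Derivation:
vaddr = 427 = 0b110101011
Split: l1_idx=6, l2_idx=5, offset=3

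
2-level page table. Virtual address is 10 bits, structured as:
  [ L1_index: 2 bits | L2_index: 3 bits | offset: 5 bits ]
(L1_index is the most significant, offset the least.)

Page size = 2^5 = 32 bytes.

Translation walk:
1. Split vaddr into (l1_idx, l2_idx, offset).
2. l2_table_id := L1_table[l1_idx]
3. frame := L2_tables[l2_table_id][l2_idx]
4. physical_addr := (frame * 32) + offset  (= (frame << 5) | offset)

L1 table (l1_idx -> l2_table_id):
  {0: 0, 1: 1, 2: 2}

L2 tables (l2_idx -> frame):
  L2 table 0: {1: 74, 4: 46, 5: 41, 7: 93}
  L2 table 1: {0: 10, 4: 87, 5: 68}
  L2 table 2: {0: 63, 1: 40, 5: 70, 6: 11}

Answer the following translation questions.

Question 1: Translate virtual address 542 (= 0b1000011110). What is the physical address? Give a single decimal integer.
vaddr = 542 = 0b1000011110
Split: l1_idx=2, l2_idx=0, offset=30
L1[2] = 2
L2[2][0] = 63
paddr = 63 * 32 + 30 = 2046

Answer: 2046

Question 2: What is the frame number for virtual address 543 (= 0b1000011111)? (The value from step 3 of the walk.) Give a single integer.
Answer: 63

Derivation:
vaddr = 543: l1_idx=2, l2_idx=0
L1[2] = 2; L2[2][0] = 63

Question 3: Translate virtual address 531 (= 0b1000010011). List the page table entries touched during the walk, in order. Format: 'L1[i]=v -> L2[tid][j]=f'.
Answer: L1[2]=2 -> L2[2][0]=63

Derivation:
vaddr = 531 = 0b1000010011
Split: l1_idx=2, l2_idx=0, offset=19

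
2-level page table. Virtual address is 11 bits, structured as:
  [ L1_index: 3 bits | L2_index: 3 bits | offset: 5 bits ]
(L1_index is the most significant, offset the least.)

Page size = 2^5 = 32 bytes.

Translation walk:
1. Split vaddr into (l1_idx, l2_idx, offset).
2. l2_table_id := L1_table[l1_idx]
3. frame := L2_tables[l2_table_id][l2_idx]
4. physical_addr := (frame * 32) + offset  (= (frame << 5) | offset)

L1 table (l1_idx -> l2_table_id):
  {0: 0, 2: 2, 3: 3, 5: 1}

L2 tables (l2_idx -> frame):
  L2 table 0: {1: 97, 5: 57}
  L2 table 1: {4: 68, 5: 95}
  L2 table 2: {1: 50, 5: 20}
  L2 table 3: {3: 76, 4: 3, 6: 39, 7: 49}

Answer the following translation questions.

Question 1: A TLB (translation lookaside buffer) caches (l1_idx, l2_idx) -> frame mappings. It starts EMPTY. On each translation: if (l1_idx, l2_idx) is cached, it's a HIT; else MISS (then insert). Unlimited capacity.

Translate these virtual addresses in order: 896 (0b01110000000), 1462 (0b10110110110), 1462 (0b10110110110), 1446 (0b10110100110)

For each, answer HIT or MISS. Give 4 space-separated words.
Answer: MISS MISS HIT HIT

Derivation:
vaddr=896: (3,4) not in TLB -> MISS, insert
vaddr=1462: (5,5) not in TLB -> MISS, insert
vaddr=1462: (5,5) in TLB -> HIT
vaddr=1446: (5,5) in TLB -> HIT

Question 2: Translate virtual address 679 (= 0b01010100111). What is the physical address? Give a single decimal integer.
Answer: 647

Derivation:
vaddr = 679 = 0b01010100111
Split: l1_idx=2, l2_idx=5, offset=7
L1[2] = 2
L2[2][5] = 20
paddr = 20 * 32 + 7 = 647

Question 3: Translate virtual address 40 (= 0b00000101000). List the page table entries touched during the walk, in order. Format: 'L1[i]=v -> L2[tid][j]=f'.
vaddr = 40 = 0b00000101000
Split: l1_idx=0, l2_idx=1, offset=8

Answer: L1[0]=0 -> L2[0][1]=97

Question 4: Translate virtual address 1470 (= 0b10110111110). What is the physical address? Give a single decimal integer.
Answer: 3070

Derivation:
vaddr = 1470 = 0b10110111110
Split: l1_idx=5, l2_idx=5, offset=30
L1[5] = 1
L2[1][5] = 95
paddr = 95 * 32 + 30 = 3070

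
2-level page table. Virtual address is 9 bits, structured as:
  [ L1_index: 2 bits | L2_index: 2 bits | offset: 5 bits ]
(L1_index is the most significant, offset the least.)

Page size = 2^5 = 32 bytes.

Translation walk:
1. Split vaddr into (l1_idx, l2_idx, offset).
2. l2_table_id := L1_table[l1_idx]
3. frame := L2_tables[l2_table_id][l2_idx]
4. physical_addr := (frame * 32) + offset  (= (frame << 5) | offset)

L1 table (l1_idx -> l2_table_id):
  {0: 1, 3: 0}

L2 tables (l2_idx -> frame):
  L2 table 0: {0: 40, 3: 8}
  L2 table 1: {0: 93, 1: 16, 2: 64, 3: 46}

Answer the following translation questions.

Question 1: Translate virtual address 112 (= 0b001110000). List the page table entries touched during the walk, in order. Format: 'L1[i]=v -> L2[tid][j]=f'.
vaddr = 112 = 0b001110000
Split: l1_idx=0, l2_idx=3, offset=16

Answer: L1[0]=1 -> L2[1][3]=46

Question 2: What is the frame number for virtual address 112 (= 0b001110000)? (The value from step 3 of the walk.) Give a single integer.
vaddr = 112: l1_idx=0, l2_idx=3
L1[0] = 1; L2[1][3] = 46

Answer: 46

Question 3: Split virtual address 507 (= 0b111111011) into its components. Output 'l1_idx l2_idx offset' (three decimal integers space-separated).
vaddr = 507 = 0b111111011
  top 2 bits -> l1_idx = 3
  next 2 bits -> l2_idx = 3
  bottom 5 bits -> offset = 27

Answer: 3 3 27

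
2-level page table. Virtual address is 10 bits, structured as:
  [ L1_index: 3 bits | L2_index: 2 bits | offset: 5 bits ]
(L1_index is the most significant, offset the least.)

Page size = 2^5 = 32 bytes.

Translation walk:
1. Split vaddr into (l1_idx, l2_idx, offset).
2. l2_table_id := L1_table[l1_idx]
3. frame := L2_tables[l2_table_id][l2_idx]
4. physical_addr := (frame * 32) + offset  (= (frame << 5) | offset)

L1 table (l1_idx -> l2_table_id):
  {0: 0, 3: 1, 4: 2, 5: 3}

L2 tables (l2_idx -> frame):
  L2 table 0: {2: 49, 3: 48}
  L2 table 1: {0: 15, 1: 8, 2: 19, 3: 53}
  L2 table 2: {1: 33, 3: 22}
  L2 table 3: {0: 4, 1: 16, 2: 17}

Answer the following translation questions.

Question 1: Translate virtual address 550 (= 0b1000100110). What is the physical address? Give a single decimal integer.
vaddr = 550 = 0b1000100110
Split: l1_idx=4, l2_idx=1, offset=6
L1[4] = 2
L2[2][1] = 33
paddr = 33 * 32 + 6 = 1062

Answer: 1062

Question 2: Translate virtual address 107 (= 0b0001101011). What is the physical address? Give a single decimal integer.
Answer: 1547

Derivation:
vaddr = 107 = 0b0001101011
Split: l1_idx=0, l2_idx=3, offset=11
L1[0] = 0
L2[0][3] = 48
paddr = 48 * 32 + 11 = 1547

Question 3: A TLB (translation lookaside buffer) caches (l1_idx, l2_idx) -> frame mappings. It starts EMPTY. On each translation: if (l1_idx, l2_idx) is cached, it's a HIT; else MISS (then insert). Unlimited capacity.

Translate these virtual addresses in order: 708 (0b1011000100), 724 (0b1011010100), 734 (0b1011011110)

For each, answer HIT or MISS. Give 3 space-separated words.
Answer: MISS HIT HIT

Derivation:
vaddr=708: (5,2) not in TLB -> MISS, insert
vaddr=724: (5,2) in TLB -> HIT
vaddr=734: (5,2) in TLB -> HIT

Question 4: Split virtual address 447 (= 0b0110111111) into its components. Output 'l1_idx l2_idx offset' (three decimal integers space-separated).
vaddr = 447 = 0b0110111111
  top 3 bits -> l1_idx = 3
  next 2 bits -> l2_idx = 1
  bottom 5 bits -> offset = 31

Answer: 3 1 31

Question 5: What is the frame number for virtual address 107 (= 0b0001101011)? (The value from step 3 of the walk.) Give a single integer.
Answer: 48

Derivation:
vaddr = 107: l1_idx=0, l2_idx=3
L1[0] = 0; L2[0][3] = 48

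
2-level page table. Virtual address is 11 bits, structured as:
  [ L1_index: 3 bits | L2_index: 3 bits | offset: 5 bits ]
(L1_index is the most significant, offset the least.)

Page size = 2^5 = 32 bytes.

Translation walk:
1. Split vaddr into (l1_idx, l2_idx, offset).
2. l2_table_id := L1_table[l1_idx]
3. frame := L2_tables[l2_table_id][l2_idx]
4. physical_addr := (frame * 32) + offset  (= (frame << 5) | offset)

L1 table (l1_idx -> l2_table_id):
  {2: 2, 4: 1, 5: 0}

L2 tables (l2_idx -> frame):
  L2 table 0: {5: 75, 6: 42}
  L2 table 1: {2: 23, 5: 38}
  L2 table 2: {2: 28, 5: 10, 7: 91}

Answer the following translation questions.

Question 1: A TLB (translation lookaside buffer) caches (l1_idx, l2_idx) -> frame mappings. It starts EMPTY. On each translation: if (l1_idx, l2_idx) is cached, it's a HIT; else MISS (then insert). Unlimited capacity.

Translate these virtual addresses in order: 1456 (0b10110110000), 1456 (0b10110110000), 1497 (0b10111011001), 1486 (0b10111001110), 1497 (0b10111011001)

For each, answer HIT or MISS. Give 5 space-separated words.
Answer: MISS HIT MISS HIT HIT

Derivation:
vaddr=1456: (5,5) not in TLB -> MISS, insert
vaddr=1456: (5,5) in TLB -> HIT
vaddr=1497: (5,6) not in TLB -> MISS, insert
vaddr=1486: (5,6) in TLB -> HIT
vaddr=1497: (5,6) in TLB -> HIT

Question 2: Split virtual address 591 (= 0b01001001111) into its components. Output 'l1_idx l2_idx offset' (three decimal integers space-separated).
Answer: 2 2 15

Derivation:
vaddr = 591 = 0b01001001111
  top 3 bits -> l1_idx = 2
  next 3 bits -> l2_idx = 2
  bottom 5 bits -> offset = 15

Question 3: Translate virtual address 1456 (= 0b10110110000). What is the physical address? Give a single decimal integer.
vaddr = 1456 = 0b10110110000
Split: l1_idx=5, l2_idx=5, offset=16
L1[5] = 0
L2[0][5] = 75
paddr = 75 * 32 + 16 = 2416

Answer: 2416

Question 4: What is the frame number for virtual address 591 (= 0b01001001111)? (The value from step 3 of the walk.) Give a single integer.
vaddr = 591: l1_idx=2, l2_idx=2
L1[2] = 2; L2[2][2] = 28

Answer: 28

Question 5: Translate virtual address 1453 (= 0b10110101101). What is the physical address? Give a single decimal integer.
vaddr = 1453 = 0b10110101101
Split: l1_idx=5, l2_idx=5, offset=13
L1[5] = 0
L2[0][5] = 75
paddr = 75 * 32 + 13 = 2413

Answer: 2413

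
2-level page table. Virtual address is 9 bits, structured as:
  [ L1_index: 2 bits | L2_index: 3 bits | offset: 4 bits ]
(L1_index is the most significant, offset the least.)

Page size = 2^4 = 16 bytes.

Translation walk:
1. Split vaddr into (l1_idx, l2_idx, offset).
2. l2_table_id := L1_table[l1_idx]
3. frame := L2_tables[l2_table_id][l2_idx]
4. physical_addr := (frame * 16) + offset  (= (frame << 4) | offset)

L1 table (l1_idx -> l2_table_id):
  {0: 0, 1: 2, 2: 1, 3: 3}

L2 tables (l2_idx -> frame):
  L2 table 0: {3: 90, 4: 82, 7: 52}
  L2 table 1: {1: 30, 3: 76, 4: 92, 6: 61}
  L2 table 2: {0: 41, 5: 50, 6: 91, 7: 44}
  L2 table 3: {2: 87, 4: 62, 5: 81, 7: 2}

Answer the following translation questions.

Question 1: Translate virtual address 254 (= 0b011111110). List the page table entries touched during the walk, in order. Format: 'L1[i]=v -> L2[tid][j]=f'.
vaddr = 254 = 0b011111110
Split: l1_idx=1, l2_idx=7, offset=14

Answer: L1[1]=2 -> L2[2][7]=44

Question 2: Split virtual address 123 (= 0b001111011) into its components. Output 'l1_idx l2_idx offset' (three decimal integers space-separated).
Answer: 0 7 11

Derivation:
vaddr = 123 = 0b001111011
  top 2 bits -> l1_idx = 0
  next 3 bits -> l2_idx = 7
  bottom 4 bits -> offset = 11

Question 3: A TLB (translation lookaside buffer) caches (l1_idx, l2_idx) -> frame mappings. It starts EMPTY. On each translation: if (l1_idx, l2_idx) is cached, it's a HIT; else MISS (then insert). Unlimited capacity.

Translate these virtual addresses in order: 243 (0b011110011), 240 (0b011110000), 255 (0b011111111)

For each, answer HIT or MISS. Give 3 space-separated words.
vaddr=243: (1,7) not in TLB -> MISS, insert
vaddr=240: (1,7) in TLB -> HIT
vaddr=255: (1,7) in TLB -> HIT

Answer: MISS HIT HIT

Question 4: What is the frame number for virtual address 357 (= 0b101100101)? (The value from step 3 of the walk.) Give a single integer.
Answer: 61

Derivation:
vaddr = 357: l1_idx=2, l2_idx=6
L1[2] = 1; L2[1][6] = 61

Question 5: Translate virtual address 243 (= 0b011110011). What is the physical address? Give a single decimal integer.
vaddr = 243 = 0b011110011
Split: l1_idx=1, l2_idx=7, offset=3
L1[1] = 2
L2[2][7] = 44
paddr = 44 * 16 + 3 = 707

Answer: 707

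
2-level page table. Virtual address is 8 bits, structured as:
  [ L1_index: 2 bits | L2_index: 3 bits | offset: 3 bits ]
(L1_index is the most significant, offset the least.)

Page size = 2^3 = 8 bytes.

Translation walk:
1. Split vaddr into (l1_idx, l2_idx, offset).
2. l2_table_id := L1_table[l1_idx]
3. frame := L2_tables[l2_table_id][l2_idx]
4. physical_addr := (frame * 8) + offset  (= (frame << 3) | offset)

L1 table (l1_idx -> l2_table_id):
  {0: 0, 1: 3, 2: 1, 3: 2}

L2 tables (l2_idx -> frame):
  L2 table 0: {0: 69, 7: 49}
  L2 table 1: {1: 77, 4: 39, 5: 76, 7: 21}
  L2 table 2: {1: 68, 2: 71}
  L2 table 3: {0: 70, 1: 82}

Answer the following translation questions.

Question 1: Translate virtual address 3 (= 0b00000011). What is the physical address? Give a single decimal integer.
Answer: 555

Derivation:
vaddr = 3 = 0b00000011
Split: l1_idx=0, l2_idx=0, offset=3
L1[0] = 0
L2[0][0] = 69
paddr = 69 * 8 + 3 = 555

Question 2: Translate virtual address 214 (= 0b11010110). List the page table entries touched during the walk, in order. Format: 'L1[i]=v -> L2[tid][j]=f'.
Answer: L1[3]=2 -> L2[2][2]=71

Derivation:
vaddr = 214 = 0b11010110
Split: l1_idx=3, l2_idx=2, offset=6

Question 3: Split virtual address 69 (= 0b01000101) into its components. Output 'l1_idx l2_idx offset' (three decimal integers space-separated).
Answer: 1 0 5

Derivation:
vaddr = 69 = 0b01000101
  top 2 bits -> l1_idx = 1
  next 3 bits -> l2_idx = 0
  bottom 3 bits -> offset = 5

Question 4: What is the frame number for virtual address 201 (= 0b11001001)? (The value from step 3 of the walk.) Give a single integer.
Answer: 68

Derivation:
vaddr = 201: l1_idx=3, l2_idx=1
L1[3] = 2; L2[2][1] = 68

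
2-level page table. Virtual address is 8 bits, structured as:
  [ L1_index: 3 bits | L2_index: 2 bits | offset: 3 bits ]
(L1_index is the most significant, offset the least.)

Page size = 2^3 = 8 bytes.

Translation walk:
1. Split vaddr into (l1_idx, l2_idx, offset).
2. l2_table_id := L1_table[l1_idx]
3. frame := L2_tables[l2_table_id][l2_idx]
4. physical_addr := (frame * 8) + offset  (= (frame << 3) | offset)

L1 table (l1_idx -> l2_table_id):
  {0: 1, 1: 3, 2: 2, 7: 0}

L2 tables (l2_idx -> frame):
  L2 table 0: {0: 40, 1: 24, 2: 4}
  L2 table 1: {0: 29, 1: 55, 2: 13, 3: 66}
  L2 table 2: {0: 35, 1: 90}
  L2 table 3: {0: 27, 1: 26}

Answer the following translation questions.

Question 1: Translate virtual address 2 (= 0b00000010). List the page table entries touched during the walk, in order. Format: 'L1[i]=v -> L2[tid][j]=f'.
vaddr = 2 = 0b00000010
Split: l1_idx=0, l2_idx=0, offset=2

Answer: L1[0]=1 -> L2[1][0]=29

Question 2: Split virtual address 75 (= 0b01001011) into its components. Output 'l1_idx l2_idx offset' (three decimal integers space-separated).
vaddr = 75 = 0b01001011
  top 3 bits -> l1_idx = 2
  next 2 bits -> l2_idx = 1
  bottom 3 bits -> offset = 3

Answer: 2 1 3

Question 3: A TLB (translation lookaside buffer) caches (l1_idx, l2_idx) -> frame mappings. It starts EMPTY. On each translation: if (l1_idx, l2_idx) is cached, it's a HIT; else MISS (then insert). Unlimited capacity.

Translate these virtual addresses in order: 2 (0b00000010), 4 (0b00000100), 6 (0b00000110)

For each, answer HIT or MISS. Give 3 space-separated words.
Answer: MISS HIT HIT

Derivation:
vaddr=2: (0,0) not in TLB -> MISS, insert
vaddr=4: (0,0) in TLB -> HIT
vaddr=6: (0,0) in TLB -> HIT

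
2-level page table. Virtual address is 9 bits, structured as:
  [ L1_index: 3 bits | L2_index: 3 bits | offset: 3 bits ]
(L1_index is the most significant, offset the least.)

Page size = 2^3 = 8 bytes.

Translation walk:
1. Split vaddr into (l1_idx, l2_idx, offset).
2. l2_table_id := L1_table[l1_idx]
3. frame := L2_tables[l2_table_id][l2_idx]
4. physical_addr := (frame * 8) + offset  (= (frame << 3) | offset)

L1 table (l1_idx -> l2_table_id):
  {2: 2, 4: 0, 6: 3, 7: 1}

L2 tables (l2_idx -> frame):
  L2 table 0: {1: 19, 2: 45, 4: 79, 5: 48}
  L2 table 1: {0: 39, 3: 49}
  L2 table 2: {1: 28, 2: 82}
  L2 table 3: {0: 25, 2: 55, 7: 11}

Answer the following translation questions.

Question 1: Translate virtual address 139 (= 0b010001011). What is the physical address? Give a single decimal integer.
Answer: 227

Derivation:
vaddr = 139 = 0b010001011
Split: l1_idx=2, l2_idx=1, offset=3
L1[2] = 2
L2[2][1] = 28
paddr = 28 * 8 + 3 = 227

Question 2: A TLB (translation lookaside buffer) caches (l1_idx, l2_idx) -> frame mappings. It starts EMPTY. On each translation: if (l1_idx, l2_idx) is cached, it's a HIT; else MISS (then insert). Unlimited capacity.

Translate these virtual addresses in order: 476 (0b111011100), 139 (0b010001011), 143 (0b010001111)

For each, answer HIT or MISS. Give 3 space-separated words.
vaddr=476: (7,3) not in TLB -> MISS, insert
vaddr=139: (2,1) not in TLB -> MISS, insert
vaddr=143: (2,1) in TLB -> HIT

Answer: MISS MISS HIT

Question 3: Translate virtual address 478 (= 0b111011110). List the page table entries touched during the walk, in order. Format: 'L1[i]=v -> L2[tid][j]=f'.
Answer: L1[7]=1 -> L2[1][3]=49

Derivation:
vaddr = 478 = 0b111011110
Split: l1_idx=7, l2_idx=3, offset=6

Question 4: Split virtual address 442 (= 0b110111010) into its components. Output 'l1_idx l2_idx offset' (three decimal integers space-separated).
vaddr = 442 = 0b110111010
  top 3 bits -> l1_idx = 6
  next 3 bits -> l2_idx = 7
  bottom 3 bits -> offset = 2

Answer: 6 7 2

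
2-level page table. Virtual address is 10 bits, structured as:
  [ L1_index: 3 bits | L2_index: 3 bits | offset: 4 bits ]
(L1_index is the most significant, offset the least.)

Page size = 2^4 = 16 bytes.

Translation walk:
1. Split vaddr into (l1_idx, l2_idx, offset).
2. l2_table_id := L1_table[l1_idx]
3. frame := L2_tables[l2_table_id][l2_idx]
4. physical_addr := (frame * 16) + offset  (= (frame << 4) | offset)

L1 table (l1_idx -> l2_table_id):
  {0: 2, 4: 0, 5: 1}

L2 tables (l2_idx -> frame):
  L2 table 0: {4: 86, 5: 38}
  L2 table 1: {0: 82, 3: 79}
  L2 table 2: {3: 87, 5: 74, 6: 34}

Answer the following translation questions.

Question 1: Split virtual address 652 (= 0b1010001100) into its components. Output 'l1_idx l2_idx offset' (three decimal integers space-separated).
vaddr = 652 = 0b1010001100
  top 3 bits -> l1_idx = 5
  next 3 bits -> l2_idx = 0
  bottom 4 bits -> offset = 12

Answer: 5 0 12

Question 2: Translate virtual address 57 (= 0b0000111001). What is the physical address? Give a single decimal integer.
Answer: 1401

Derivation:
vaddr = 57 = 0b0000111001
Split: l1_idx=0, l2_idx=3, offset=9
L1[0] = 2
L2[2][3] = 87
paddr = 87 * 16 + 9 = 1401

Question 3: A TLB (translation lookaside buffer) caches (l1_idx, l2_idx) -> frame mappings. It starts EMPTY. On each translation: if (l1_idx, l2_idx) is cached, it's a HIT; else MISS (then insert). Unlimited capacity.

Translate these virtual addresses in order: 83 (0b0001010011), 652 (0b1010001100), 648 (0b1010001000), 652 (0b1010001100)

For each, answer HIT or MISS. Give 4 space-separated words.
Answer: MISS MISS HIT HIT

Derivation:
vaddr=83: (0,5) not in TLB -> MISS, insert
vaddr=652: (5,0) not in TLB -> MISS, insert
vaddr=648: (5,0) in TLB -> HIT
vaddr=652: (5,0) in TLB -> HIT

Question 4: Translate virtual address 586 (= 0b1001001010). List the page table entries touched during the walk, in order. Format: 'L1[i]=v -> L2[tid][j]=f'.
vaddr = 586 = 0b1001001010
Split: l1_idx=4, l2_idx=4, offset=10

Answer: L1[4]=0 -> L2[0][4]=86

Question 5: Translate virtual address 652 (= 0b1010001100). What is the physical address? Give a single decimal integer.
Answer: 1324

Derivation:
vaddr = 652 = 0b1010001100
Split: l1_idx=5, l2_idx=0, offset=12
L1[5] = 1
L2[1][0] = 82
paddr = 82 * 16 + 12 = 1324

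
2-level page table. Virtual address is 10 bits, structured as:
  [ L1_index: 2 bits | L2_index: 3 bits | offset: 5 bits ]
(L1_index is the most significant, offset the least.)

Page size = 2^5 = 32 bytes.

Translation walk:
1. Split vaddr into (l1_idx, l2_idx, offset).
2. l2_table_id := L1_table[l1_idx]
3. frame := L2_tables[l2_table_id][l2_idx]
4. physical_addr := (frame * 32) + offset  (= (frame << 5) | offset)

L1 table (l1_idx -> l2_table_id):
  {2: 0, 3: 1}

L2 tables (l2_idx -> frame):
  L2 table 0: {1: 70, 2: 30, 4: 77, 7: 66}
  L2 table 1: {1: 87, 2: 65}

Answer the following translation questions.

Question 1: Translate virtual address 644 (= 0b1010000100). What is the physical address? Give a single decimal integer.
vaddr = 644 = 0b1010000100
Split: l1_idx=2, l2_idx=4, offset=4
L1[2] = 0
L2[0][4] = 77
paddr = 77 * 32 + 4 = 2468

Answer: 2468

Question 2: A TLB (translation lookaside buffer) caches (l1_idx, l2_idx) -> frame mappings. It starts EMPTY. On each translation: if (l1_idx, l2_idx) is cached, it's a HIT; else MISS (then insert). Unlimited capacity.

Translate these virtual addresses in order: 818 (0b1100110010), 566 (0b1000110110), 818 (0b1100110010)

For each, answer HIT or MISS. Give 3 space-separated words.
Answer: MISS MISS HIT

Derivation:
vaddr=818: (3,1) not in TLB -> MISS, insert
vaddr=566: (2,1) not in TLB -> MISS, insert
vaddr=818: (3,1) in TLB -> HIT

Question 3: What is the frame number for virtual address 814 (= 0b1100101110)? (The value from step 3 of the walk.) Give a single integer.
vaddr = 814: l1_idx=3, l2_idx=1
L1[3] = 1; L2[1][1] = 87

Answer: 87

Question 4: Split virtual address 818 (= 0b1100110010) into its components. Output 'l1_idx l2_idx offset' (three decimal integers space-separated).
Answer: 3 1 18

Derivation:
vaddr = 818 = 0b1100110010
  top 2 bits -> l1_idx = 3
  next 3 bits -> l2_idx = 1
  bottom 5 bits -> offset = 18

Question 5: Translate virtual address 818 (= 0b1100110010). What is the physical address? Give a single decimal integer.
Answer: 2802

Derivation:
vaddr = 818 = 0b1100110010
Split: l1_idx=3, l2_idx=1, offset=18
L1[3] = 1
L2[1][1] = 87
paddr = 87 * 32 + 18 = 2802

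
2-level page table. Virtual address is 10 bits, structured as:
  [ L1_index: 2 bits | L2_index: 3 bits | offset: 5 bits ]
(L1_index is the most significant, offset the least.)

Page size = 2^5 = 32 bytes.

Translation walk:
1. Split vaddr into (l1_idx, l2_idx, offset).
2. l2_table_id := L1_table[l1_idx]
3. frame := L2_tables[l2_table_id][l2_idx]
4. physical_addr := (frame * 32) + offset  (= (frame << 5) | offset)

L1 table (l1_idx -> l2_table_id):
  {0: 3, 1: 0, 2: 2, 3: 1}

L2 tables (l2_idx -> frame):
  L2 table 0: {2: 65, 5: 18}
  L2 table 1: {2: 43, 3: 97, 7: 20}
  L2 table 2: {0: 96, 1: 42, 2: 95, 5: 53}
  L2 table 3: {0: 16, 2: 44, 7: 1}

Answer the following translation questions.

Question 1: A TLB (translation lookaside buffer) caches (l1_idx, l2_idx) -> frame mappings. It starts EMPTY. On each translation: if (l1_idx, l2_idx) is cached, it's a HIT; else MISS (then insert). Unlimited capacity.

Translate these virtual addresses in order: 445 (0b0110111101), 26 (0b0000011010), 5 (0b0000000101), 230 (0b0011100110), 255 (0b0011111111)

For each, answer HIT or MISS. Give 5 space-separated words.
Answer: MISS MISS HIT MISS HIT

Derivation:
vaddr=445: (1,5) not in TLB -> MISS, insert
vaddr=26: (0,0) not in TLB -> MISS, insert
vaddr=5: (0,0) in TLB -> HIT
vaddr=230: (0,7) not in TLB -> MISS, insert
vaddr=255: (0,7) in TLB -> HIT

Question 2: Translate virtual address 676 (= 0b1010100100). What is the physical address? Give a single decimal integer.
Answer: 1700

Derivation:
vaddr = 676 = 0b1010100100
Split: l1_idx=2, l2_idx=5, offset=4
L1[2] = 2
L2[2][5] = 53
paddr = 53 * 32 + 4 = 1700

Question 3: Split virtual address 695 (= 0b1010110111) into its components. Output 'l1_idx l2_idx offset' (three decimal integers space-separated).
vaddr = 695 = 0b1010110111
  top 2 bits -> l1_idx = 2
  next 3 bits -> l2_idx = 5
  bottom 5 bits -> offset = 23

Answer: 2 5 23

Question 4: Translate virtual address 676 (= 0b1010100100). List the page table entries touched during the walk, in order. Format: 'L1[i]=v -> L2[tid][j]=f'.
vaddr = 676 = 0b1010100100
Split: l1_idx=2, l2_idx=5, offset=4

Answer: L1[2]=2 -> L2[2][5]=53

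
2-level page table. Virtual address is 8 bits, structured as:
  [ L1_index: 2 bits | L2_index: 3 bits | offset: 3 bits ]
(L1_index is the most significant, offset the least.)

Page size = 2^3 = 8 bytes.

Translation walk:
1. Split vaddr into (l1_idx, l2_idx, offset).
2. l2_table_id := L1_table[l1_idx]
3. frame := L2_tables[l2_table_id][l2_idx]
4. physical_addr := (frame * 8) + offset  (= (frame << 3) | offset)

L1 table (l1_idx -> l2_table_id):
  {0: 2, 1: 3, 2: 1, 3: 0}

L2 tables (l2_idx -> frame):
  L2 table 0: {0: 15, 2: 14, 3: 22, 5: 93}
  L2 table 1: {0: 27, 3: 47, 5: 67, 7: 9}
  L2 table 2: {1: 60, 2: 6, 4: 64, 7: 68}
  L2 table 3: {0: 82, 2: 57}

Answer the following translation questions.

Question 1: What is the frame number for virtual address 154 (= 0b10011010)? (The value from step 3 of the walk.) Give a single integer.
vaddr = 154: l1_idx=2, l2_idx=3
L1[2] = 1; L2[1][3] = 47

Answer: 47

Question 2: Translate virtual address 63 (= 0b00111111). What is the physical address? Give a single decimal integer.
Answer: 551

Derivation:
vaddr = 63 = 0b00111111
Split: l1_idx=0, l2_idx=7, offset=7
L1[0] = 2
L2[2][7] = 68
paddr = 68 * 8 + 7 = 551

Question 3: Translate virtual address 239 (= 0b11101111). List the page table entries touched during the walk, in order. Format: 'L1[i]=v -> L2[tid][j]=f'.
Answer: L1[3]=0 -> L2[0][5]=93

Derivation:
vaddr = 239 = 0b11101111
Split: l1_idx=3, l2_idx=5, offset=7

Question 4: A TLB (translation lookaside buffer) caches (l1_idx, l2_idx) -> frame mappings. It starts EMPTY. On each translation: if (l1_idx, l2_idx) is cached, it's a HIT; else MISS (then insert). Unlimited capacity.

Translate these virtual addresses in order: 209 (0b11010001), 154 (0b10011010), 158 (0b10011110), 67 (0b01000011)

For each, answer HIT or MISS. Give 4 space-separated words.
Answer: MISS MISS HIT MISS

Derivation:
vaddr=209: (3,2) not in TLB -> MISS, insert
vaddr=154: (2,3) not in TLB -> MISS, insert
vaddr=158: (2,3) in TLB -> HIT
vaddr=67: (1,0) not in TLB -> MISS, insert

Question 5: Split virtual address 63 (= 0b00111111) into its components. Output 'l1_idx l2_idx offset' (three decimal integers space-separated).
Answer: 0 7 7

Derivation:
vaddr = 63 = 0b00111111
  top 2 bits -> l1_idx = 0
  next 3 bits -> l2_idx = 7
  bottom 3 bits -> offset = 7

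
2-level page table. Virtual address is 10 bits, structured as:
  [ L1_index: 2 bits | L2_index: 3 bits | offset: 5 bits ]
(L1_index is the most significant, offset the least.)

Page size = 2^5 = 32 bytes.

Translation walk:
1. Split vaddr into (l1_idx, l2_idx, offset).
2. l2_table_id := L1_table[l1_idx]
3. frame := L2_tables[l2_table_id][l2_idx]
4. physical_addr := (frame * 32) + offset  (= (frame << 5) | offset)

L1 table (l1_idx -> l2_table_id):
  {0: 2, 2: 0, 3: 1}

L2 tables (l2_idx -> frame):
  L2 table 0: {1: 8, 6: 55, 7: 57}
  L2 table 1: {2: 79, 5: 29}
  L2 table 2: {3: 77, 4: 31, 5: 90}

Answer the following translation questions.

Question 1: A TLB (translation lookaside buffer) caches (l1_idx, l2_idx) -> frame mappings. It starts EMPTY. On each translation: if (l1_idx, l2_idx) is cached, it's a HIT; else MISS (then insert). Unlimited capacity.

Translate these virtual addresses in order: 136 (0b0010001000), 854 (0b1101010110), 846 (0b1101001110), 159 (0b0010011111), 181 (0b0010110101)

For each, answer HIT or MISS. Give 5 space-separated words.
Answer: MISS MISS HIT HIT MISS

Derivation:
vaddr=136: (0,4) not in TLB -> MISS, insert
vaddr=854: (3,2) not in TLB -> MISS, insert
vaddr=846: (3,2) in TLB -> HIT
vaddr=159: (0,4) in TLB -> HIT
vaddr=181: (0,5) not in TLB -> MISS, insert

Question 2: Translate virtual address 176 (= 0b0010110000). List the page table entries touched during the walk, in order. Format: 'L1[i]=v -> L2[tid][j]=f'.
vaddr = 176 = 0b0010110000
Split: l1_idx=0, l2_idx=5, offset=16

Answer: L1[0]=2 -> L2[2][5]=90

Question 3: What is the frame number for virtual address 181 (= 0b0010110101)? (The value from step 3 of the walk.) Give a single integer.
Answer: 90

Derivation:
vaddr = 181: l1_idx=0, l2_idx=5
L1[0] = 2; L2[2][5] = 90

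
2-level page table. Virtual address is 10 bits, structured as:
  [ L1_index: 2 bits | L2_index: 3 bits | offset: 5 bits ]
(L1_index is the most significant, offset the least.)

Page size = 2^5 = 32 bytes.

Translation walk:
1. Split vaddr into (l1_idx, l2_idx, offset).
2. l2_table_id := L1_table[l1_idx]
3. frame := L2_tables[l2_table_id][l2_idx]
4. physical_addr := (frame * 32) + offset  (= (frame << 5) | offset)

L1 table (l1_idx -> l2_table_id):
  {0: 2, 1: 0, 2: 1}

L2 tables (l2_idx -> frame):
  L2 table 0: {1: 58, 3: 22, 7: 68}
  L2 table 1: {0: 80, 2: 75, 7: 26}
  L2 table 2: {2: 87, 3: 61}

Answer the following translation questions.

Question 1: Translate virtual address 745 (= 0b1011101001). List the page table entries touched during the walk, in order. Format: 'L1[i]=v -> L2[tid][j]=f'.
vaddr = 745 = 0b1011101001
Split: l1_idx=2, l2_idx=7, offset=9

Answer: L1[2]=1 -> L2[1][7]=26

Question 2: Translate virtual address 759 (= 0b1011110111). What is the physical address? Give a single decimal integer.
Answer: 855

Derivation:
vaddr = 759 = 0b1011110111
Split: l1_idx=2, l2_idx=7, offset=23
L1[2] = 1
L2[1][7] = 26
paddr = 26 * 32 + 23 = 855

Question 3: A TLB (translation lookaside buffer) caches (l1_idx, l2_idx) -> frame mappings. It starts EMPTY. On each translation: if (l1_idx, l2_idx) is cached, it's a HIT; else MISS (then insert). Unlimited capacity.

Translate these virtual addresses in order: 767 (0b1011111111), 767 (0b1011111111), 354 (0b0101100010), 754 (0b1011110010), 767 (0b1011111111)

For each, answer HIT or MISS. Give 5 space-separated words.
vaddr=767: (2,7) not in TLB -> MISS, insert
vaddr=767: (2,7) in TLB -> HIT
vaddr=354: (1,3) not in TLB -> MISS, insert
vaddr=754: (2,7) in TLB -> HIT
vaddr=767: (2,7) in TLB -> HIT

Answer: MISS HIT MISS HIT HIT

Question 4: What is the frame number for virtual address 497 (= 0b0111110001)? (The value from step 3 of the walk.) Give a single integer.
Answer: 68

Derivation:
vaddr = 497: l1_idx=1, l2_idx=7
L1[1] = 0; L2[0][7] = 68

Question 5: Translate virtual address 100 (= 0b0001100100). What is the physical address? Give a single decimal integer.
vaddr = 100 = 0b0001100100
Split: l1_idx=0, l2_idx=3, offset=4
L1[0] = 2
L2[2][3] = 61
paddr = 61 * 32 + 4 = 1956

Answer: 1956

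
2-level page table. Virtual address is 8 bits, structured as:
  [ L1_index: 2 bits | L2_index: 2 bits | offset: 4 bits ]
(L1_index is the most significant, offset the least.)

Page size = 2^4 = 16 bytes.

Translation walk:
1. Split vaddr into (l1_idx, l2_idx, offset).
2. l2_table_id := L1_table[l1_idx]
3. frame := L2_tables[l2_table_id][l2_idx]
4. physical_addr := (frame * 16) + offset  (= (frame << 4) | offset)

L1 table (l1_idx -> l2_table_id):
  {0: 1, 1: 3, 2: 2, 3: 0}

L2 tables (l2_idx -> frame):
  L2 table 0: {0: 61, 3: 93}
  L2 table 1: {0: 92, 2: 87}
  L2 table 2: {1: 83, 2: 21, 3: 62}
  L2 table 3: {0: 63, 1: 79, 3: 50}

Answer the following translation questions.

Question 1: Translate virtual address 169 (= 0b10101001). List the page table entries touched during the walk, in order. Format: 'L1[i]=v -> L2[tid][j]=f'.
Answer: L1[2]=2 -> L2[2][2]=21

Derivation:
vaddr = 169 = 0b10101001
Split: l1_idx=2, l2_idx=2, offset=9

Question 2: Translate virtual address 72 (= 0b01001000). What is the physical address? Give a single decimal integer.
Answer: 1016

Derivation:
vaddr = 72 = 0b01001000
Split: l1_idx=1, l2_idx=0, offset=8
L1[1] = 3
L2[3][0] = 63
paddr = 63 * 16 + 8 = 1016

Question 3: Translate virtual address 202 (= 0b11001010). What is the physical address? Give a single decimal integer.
vaddr = 202 = 0b11001010
Split: l1_idx=3, l2_idx=0, offset=10
L1[3] = 0
L2[0][0] = 61
paddr = 61 * 16 + 10 = 986

Answer: 986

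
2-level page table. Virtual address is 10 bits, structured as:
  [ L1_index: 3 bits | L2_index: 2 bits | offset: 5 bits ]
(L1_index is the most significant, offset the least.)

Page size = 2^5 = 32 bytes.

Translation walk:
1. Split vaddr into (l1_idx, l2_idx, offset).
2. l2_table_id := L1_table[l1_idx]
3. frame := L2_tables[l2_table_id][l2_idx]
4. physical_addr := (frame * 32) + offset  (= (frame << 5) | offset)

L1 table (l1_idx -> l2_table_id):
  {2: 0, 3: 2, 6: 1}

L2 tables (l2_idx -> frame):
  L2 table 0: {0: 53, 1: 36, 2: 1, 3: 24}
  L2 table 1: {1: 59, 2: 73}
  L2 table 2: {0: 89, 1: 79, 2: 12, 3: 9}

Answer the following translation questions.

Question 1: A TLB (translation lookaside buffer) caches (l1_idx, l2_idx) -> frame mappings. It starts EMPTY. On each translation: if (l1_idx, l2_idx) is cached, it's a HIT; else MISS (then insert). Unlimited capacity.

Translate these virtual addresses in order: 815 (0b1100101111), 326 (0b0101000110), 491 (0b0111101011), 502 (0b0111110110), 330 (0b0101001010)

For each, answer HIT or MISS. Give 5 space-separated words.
Answer: MISS MISS MISS HIT HIT

Derivation:
vaddr=815: (6,1) not in TLB -> MISS, insert
vaddr=326: (2,2) not in TLB -> MISS, insert
vaddr=491: (3,3) not in TLB -> MISS, insert
vaddr=502: (3,3) in TLB -> HIT
vaddr=330: (2,2) in TLB -> HIT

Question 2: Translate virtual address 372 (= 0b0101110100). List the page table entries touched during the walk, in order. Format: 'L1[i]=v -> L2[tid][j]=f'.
Answer: L1[2]=0 -> L2[0][3]=24

Derivation:
vaddr = 372 = 0b0101110100
Split: l1_idx=2, l2_idx=3, offset=20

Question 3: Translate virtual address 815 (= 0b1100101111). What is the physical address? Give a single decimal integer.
Answer: 1903

Derivation:
vaddr = 815 = 0b1100101111
Split: l1_idx=6, l2_idx=1, offset=15
L1[6] = 1
L2[1][1] = 59
paddr = 59 * 32 + 15 = 1903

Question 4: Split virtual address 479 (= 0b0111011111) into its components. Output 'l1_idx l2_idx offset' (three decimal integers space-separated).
Answer: 3 2 31

Derivation:
vaddr = 479 = 0b0111011111
  top 3 bits -> l1_idx = 3
  next 2 bits -> l2_idx = 2
  bottom 5 bits -> offset = 31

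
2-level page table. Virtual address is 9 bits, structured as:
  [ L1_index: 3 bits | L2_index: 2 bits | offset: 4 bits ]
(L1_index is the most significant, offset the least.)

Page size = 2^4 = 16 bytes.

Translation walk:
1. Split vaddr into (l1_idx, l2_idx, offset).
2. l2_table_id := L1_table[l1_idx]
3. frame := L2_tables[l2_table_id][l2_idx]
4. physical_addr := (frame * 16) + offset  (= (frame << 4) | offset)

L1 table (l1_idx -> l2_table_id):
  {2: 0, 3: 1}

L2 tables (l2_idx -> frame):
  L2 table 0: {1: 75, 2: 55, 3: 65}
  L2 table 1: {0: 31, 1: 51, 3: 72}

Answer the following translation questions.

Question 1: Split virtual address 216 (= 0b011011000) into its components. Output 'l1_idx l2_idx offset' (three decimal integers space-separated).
Answer: 3 1 8

Derivation:
vaddr = 216 = 0b011011000
  top 3 bits -> l1_idx = 3
  next 2 bits -> l2_idx = 1
  bottom 4 bits -> offset = 8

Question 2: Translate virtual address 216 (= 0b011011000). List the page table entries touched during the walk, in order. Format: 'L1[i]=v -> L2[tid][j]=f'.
Answer: L1[3]=1 -> L2[1][1]=51

Derivation:
vaddr = 216 = 0b011011000
Split: l1_idx=3, l2_idx=1, offset=8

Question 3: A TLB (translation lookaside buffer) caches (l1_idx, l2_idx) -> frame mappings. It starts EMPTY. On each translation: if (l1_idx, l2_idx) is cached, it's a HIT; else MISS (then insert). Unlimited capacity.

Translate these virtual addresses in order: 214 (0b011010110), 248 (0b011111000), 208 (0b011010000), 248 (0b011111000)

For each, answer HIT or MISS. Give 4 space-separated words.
Answer: MISS MISS HIT HIT

Derivation:
vaddr=214: (3,1) not in TLB -> MISS, insert
vaddr=248: (3,3) not in TLB -> MISS, insert
vaddr=208: (3,1) in TLB -> HIT
vaddr=248: (3,3) in TLB -> HIT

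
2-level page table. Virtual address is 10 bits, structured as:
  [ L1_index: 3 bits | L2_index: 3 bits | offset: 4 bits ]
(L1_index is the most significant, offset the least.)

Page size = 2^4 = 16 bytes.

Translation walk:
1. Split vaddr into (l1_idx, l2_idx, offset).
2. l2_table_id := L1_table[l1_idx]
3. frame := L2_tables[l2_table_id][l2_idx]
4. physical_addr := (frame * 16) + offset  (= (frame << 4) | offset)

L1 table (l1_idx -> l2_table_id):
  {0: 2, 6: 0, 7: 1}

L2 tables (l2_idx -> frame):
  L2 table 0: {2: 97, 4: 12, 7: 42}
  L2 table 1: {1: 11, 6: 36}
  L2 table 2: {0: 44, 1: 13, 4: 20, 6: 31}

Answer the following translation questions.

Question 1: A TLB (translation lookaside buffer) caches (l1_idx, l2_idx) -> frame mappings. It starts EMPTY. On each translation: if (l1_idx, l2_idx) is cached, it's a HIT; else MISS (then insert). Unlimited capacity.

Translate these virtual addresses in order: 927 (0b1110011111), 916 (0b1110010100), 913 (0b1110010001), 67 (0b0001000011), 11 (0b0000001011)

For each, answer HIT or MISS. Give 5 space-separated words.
vaddr=927: (7,1) not in TLB -> MISS, insert
vaddr=916: (7,1) in TLB -> HIT
vaddr=913: (7,1) in TLB -> HIT
vaddr=67: (0,4) not in TLB -> MISS, insert
vaddr=11: (0,0) not in TLB -> MISS, insert

Answer: MISS HIT HIT MISS MISS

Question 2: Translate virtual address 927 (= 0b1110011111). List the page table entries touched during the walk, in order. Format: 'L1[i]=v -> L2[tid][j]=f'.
vaddr = 927 = 0b1110011111
Split: l1_idx=7, l2_idx=1, offset=15

Answer: L1[7]=1 -> L2[1][1]=11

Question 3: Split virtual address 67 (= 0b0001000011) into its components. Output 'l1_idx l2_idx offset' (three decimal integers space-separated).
Answer: 0 4 3

Derivation:
vaddr = 67 = 0b0001000011
  top 3 bits -> l1_idx = 0
  next 3 bits -> l2_idx = 4
  bottom 4 bits -> offset = 3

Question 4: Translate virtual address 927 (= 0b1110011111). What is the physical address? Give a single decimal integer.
Answer: 191

Derivation:
vaddr = 927 = 0b1110011111
Split: l1_idx=7, l2_idx=1, offset=15
L1[7] = 1
L2[1][1] = 11
paddr = 11 * 16 + 15 = 191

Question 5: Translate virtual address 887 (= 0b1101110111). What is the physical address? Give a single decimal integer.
Answer: 679

Derivation:
vaddr = 887 = 0b1101110111
Split: l1_idx=6, l2_idx=7, offset=7
L1[6] = 0
L2[0][7] = 42
paddr = 42 * 16 + 7 = 679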